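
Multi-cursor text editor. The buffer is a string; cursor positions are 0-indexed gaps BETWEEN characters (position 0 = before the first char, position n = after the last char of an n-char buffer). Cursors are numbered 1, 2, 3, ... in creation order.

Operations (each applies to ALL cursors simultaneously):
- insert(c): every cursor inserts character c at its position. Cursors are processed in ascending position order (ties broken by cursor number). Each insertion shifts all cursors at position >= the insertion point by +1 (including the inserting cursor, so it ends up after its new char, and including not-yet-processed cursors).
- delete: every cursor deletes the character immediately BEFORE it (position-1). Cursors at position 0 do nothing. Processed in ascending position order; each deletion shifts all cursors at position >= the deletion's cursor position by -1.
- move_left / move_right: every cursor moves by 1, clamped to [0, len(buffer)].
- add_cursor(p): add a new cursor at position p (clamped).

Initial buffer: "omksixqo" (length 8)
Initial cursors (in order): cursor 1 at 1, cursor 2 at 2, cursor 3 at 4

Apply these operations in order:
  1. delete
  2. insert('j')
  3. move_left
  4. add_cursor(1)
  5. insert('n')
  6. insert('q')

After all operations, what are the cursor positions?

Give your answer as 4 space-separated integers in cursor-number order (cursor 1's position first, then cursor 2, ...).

Answer: 7 7 11 7

Derivation:
After op 1 (delete): buffer="kixqo" (len 5), cursors c1@0 c2@0 c3@1, authorship .....
After op 2 (insert('j')): buffer="jjkjixqo" (len 8), cursors c1@2 c2@2 c3@4, authorship 12.3....
After op 3 (move_left): buffer="jjkjixqo" (len 8), cursors c1@1 c2@1 c3@3, authorship 12.3....
After op 4 (add_cursor(1)): buffer="jjkjixqo" (len 8), cursors c1@1 c2@1 c4@1 c3@3, authorship 12.3....
After op 5 (insert('n')): buffer="jnnnjknjixqo" (len 12), cursors c1@4 c2@4 c4@4 c3@7, authorship 11242.33....
After op 6 (insert('q')): buffer="jnnnqqqjknqjixqo" (len 16), cursors c1@7 c2@7 c4@7 c3@11, authorship 11241242.333....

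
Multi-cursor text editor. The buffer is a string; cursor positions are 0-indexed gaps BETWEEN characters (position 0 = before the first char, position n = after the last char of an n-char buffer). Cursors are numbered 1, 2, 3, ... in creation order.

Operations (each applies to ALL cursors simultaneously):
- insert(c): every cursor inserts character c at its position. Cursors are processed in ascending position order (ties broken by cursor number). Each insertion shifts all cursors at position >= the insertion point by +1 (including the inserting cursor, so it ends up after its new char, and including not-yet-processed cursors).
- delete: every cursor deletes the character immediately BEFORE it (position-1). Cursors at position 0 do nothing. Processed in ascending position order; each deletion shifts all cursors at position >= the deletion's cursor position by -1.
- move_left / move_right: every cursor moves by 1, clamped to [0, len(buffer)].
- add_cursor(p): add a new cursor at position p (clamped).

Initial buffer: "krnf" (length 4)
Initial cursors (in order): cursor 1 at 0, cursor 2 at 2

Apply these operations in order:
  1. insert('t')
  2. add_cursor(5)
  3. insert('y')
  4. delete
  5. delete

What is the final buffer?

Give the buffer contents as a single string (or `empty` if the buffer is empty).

Answer: krf

Derivation:
After op 1 (insert('t')): buffer="tkrtnf" (len 6), cursors c1@1 c2@4, authorship 1..2..
After op 2 (add_cursor(5)): buffer="tkrtnf" (len 6), cursors c1@1 c2@4 c3@5, authorship 1..2..
After op 3 (insert('y')): buffer="tykrtynyf" (len 9), cursors c1@2 c2@6 c3@8, authorship 11..22.3.
After op 4 (delete): buffer="tkrtnf" (len 6), cursors c1@1 c2@4 c3@5, authorship 1..2..
After op 5 (delete): buffer="krf" (len 3), cursors c1@0 c2@2 c3@2, authorship ...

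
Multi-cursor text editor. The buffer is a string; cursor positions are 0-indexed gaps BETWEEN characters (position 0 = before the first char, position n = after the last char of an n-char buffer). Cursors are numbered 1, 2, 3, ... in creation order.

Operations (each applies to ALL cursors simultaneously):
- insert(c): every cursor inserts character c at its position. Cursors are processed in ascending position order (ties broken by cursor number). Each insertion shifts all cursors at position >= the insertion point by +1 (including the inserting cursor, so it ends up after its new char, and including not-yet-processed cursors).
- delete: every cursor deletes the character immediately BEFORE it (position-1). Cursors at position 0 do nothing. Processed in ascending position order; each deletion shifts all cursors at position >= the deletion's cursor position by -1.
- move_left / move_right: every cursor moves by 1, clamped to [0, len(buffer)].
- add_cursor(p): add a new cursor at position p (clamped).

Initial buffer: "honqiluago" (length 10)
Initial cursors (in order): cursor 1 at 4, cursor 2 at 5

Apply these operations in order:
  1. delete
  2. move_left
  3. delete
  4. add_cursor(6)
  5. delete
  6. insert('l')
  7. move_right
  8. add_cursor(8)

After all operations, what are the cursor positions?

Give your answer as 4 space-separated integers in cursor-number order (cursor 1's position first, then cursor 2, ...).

Answer: 3 3 8 8

Derivation:
After op 1 (delete): buffer="honluago" (len 8), cursors c1@3 c2@3, authorship ........
After op 2 (move_left): buffer="honluago" (len 8), cursors c1@2 c2@2, authorship ........
After op 3 (delete): buffer="nluago" (len 6), cursors c1@0 c2@0, authorship ......
After op 4 (add_cursor(6)): buffer="nluago" (len 6), cursors c1@0 c2@0 c3@6, authorship ......
After op 5 (delete): buffer="nluag" (len 5), cursors c1@0 c2@0 c3@5, authorship .....
After op 6 (insert('l')): buffer="llnluagl" (len 8), cursors c1@2 c2@2 c3@8, authorship 12.....3
After op 7 (move_right): buffer="llnluagl" (len 8), cursors c1@3 c2@3 c3@8, authorship 12.....3
After op 8 (add_cursor(8)): buffer="llnluagl" (len 8), cursors c1@3 c2@3 c3@8 c4@8, authorship 12.....3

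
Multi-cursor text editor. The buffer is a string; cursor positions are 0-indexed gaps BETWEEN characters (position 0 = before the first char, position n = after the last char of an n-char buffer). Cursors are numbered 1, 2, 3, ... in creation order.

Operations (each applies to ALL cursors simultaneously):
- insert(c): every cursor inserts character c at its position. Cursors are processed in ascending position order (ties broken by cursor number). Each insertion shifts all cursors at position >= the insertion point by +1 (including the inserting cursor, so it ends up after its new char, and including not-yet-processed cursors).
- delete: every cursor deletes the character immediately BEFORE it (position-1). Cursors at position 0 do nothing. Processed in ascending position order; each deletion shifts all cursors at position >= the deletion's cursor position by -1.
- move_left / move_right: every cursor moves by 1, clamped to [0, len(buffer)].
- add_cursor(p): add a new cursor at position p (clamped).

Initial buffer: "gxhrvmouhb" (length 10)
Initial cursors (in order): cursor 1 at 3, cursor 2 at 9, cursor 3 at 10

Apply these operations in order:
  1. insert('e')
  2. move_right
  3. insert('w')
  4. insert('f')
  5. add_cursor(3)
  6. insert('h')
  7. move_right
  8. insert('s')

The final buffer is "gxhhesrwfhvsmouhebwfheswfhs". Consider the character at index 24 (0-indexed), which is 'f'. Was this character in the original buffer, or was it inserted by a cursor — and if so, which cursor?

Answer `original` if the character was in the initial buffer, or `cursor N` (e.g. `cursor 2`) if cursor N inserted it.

After op 1 (insert('e')): buffer="gxhervmouhebe" (len 13), cursors c1@4 c2@11 c3@13, authorship ...1......2.3
After op 2 (move_right): buffer="gxhervmouhebe" (len 13), cursors c1@5 c2@12 c3@13, authorship ...1......2.3
After op 3 (insert('w')): buffer="gxherwvmouhebwew" (len 16), cursors c1@6 c2@14 c3@16, authorship ...1.1.....2.233
After op 4 (insert('f')): buffer="gxherwfvmouhebwfewf" (len 19), cursors c1@7 c2@16 c3@19, authorship ...1.11.....2.22333
After op 5 (add_cursor(3)): buffer="gxherwfvmouhebwfewf" (len 19), cursors c4@3 c1@7 c2@16 c3@19, authorship ...1.11.....2.22333
After op 6 (insert('h')): buffer="gxhherwfhvmouhebwfhewfh" (len 23), cursors c4@4 c1@9 c2@19 c3@23, authorship ...41.111.....2.2223333
After op 7 (move_right): buffer="gxhherwfhvmouhebwfhewfh" (len 23), cursors c4@5 c1@10 c2@20 c3@23, authorship ...41.111.....2.2223333
After op 8 (insert('s')): buffer="gxhhesrwfhvsmouhebwfheswfhs" (len 27), cursors c4@6 c1@12 c2@23 c3@27, authorship ...414.111.1....2.222323333
Authorship (.=original, N=cursor N): . . . 4 1 4 . 1 1 1 . 1 . . . . 2 . 2 2 2 3 2 3 3 3 3
Index 24: author = 3

Answer: cursor 3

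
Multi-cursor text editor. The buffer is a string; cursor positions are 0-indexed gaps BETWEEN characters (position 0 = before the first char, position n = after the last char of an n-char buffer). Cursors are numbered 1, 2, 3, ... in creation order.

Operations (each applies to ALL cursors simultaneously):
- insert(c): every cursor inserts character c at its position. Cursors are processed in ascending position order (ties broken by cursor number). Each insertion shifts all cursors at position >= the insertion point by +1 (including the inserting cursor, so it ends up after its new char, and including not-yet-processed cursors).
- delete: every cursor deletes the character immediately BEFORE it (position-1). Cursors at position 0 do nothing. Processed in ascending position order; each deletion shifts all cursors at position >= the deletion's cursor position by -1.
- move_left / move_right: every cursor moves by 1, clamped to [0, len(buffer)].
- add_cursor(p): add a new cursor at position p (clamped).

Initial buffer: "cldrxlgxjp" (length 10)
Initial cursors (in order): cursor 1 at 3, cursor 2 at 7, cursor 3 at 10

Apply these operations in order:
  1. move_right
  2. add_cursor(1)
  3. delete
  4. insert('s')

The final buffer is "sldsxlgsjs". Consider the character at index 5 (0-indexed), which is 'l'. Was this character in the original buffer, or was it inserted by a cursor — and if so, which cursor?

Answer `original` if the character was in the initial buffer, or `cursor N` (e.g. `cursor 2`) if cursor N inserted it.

After op 1 (move_right): buffer="cldrxlgxjp" (len 10), cursors c1@4 c2@8 c3@10, authorship ..........
After op 2 (add_cursor(1)): buffer="cldrxlgxjp" (len 10), cursors c4@1 c1@4 c2@8 c3@10, authorship ..........
After op 3 (delete): buffer="ldxlgj" (len 6), cursors c4@0 c1@2 c2@5 c3@6, authorship ......
After op 4 (insert('s')): buffer="sldsxlgsjs" (len 10), cursors c4@1 c1@4 c2@8 c3@10, authorship 4..1...2.3
Authorship (.=original, N=cursor N): 4 . . 1 . . . 2 . 3
Index 5: author = original

Answer: original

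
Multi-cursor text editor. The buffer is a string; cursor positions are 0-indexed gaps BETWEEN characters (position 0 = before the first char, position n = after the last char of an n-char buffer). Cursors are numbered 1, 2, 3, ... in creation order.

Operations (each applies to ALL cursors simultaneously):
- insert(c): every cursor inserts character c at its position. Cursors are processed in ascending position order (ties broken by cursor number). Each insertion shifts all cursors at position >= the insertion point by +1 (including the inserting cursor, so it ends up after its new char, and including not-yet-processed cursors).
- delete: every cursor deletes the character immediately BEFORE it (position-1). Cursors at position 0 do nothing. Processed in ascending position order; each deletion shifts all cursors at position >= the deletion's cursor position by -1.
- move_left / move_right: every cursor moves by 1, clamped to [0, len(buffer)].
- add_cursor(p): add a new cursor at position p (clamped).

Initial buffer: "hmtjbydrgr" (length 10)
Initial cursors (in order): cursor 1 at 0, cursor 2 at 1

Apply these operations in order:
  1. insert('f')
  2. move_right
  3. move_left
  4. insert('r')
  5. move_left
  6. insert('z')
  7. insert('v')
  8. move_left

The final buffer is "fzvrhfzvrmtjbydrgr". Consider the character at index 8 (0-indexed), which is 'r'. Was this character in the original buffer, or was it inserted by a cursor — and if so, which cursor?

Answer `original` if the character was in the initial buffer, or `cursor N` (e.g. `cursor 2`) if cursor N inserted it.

After op 1 (insert('f')): buffer="fhfmtjbydrgr" (len 12), cursors c1@1 c2@3, authorship 1.2.........
After op 2 (move_right): buffer="fhfmtjbydrgr" (len 12), cursors c1@2 c2@4, authorship 1.2.........
After op 3 (move_left): buffer="fhfmtjbydrgr" (len 12), cursors c1@1 c2@3, authorship 1.2.........
After op 4 (insert('r')): buffer="frhfrmtjbydrgr" (len 14), cursors c1@2 c2@5, authorship 11.22.........
After op 5 (move_left): buffer="frhfrmtjbydrgr" (len 14), cursors c1@1 c2@4, authorship 11.22.........
After op 6 (insert('z')): buffer="fzrhfzrmtjbydrgr" (len 16), cursors c1@2 c2@6, authorship 111.222.........
After op 7 (insert('v')): buffer="fzvrhfzvrmtjbydrgr" (len 18), cursors c1@3 c2@8, authorship 1111.2222.........
After op 8 (move_left): buffer="fzvrhfzvrmtjbydrgr" (len 18), cursors c1@2 c2@7, authorship 1111.2222.........
Authorship (.=original, N=cursor N): 1 1 1 1 . 2 2 2 2 . . . . . . . . .
Index 8: author = 2

Answer: cursor 2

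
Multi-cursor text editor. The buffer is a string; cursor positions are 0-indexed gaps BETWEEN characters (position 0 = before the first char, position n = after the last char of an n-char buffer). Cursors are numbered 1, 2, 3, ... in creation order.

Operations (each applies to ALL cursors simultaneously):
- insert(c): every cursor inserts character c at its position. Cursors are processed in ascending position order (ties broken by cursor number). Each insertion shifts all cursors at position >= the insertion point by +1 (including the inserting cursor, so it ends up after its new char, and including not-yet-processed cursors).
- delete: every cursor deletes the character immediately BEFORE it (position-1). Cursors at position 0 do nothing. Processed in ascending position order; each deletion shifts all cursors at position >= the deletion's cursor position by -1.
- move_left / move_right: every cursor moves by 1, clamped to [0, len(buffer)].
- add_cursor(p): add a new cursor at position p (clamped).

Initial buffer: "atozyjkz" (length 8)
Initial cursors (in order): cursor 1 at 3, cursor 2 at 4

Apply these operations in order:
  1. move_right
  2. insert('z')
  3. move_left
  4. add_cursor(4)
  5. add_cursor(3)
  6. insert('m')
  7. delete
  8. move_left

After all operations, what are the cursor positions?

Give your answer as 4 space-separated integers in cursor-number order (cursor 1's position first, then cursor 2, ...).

After op 1 (move_right): buffer="atozyjkz" (len 8), cursors c1@4 c2@5, authorship ........
After op 2 (insert('z')): buffer="atozzyzjkz" (len 10), cursors c1@5 c2@7, authorship ....1.2...
After op 3 (move_left): buffer="atozzyzjkz" (len 10), cursors c1@4 c2@6, authorship ....1.2...
After op 4 (add_cursor(4)): buffer="atozzyzjkz" (len 10), cursors c1@4 c3@4 c2@6, authorship ....1.2...
After op 5 (add_cursor(3)): buffer="atozzyzjkz" (len 10), cursors c4@3 c1@4 c3@4 c2@6, authorship ....1.2...
After op 6 (insert('m')): buffer="atomzmmzymzjkz" (len 14), cursors c4@4 c1@7 c3@7 c2@10, authorship ...4.131.22...
After op 7 (delete): buffer="atozzyzjkz" (len 10), cursors c4@3 c1@4 c3@4 c2@6, authorship ....1.2...
After op 8 (move_left): buffer="atozzyzjkz" (len 10), cursors c4@2 c1@3 c3@3 c2@5, authorship ....1.2...

Answer: 3 5 3 2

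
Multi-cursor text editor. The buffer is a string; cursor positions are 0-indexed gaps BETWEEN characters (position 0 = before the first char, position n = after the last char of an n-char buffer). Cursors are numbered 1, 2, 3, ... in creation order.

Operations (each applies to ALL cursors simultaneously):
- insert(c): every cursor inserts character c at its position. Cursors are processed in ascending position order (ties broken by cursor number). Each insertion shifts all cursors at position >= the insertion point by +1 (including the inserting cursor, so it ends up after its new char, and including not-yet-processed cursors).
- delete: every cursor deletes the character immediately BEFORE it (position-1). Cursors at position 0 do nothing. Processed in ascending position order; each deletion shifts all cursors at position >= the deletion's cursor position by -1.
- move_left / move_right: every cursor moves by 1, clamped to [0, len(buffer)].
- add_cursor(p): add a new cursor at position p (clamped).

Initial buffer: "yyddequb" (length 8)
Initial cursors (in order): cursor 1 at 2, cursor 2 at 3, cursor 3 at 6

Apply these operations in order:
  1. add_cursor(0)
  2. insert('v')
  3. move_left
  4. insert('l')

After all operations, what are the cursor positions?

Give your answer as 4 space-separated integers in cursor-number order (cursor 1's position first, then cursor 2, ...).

Answer: 5 8 13 1

Derivation:
After op 1 (add_cursor(0)): buffer="yyddequb" (len 8), cursors c4@0 c1@2 c2@3 c3@6, authorship ........
After op 2 (insert('v')): buffer="vyyvdvdeqvub" (len 12), cursors c4@1 c1@4 c2@6 c3@10, authorship 4..1.2...3..
After op 3 (move_left): buffer="vyyvdvdeqvub" (len 12), cursors c4@0 c1@3 c2@5 c3@9, authorship 4..1.2...3..
After op 4 (insert('l')): buffer="lvyylvdlvdeqlvub" (len 16), cursors c4@1 c1@5 c2@8 c3@13, authorship 44..11.22...33..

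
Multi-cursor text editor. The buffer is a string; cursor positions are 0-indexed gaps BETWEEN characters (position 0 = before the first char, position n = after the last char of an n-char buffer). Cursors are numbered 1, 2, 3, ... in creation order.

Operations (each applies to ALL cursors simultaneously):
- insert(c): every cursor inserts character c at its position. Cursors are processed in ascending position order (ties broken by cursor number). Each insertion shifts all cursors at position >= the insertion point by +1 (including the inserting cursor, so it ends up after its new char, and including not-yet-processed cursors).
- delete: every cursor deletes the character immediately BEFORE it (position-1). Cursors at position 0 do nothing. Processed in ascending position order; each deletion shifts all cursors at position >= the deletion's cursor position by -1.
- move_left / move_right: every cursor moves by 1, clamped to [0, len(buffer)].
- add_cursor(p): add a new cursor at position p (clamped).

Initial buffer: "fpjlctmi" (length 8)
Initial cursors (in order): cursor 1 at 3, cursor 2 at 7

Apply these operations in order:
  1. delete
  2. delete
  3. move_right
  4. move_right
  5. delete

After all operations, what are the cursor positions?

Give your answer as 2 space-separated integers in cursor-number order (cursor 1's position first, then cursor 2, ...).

Answer: 2 2

Derivation:
After op 1 (delete): buffer="fplcti" (len 6), cursors c1@2 c2@5, authorship ......
After op 2 (delete): buffer="flci" (len 4), cursors c1@1 c2@3, authorship ....
After op 3 (move_right): buffer="flci" (len 4), cursors c1@2 c2@4, authorship ....
After op 4 (move_right): buffer="flci" (len 4), cursors c1@3 c2@4, authorship ....
After op 5 (delete): buffer="fl" (len 2), cursors c1@2 c2@2, authorship ..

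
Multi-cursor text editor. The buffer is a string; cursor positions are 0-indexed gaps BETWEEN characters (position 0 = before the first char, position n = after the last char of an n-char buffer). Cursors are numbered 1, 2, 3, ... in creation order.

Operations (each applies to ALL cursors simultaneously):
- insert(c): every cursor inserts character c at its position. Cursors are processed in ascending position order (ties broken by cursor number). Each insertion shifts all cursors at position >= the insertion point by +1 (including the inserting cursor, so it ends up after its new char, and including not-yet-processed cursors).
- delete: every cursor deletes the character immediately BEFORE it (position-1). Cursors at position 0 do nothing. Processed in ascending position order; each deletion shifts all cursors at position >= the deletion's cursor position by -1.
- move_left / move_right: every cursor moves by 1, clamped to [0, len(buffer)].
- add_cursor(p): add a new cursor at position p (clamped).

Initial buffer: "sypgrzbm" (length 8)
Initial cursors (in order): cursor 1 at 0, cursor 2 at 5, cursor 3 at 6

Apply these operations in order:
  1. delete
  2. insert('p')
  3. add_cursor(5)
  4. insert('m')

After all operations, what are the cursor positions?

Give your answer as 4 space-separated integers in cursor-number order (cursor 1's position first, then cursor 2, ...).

After op 1 (delete): buffer="sypgbm" (len 6), cursors c1@0 c2@4 c3@4, authorship ......
After op 2 (insert('p')): buffer="psypgppbm" (len 9), cursors c1@1 c2@7 c3@7, authorship 1....23..
After op 3 (add_cursor(5)): buffer="psypgppbm" (len 9), cursors c1@1 c4@5 c2@7 c3@7, authorship 1....23..
After op 4 (insert('m')): buffer="pmsypgmppmmbm" (len 13), cursors c1@2 c4@7 c2@11 c3@11, authorship 11....42323..

Answer: 2 11 11 7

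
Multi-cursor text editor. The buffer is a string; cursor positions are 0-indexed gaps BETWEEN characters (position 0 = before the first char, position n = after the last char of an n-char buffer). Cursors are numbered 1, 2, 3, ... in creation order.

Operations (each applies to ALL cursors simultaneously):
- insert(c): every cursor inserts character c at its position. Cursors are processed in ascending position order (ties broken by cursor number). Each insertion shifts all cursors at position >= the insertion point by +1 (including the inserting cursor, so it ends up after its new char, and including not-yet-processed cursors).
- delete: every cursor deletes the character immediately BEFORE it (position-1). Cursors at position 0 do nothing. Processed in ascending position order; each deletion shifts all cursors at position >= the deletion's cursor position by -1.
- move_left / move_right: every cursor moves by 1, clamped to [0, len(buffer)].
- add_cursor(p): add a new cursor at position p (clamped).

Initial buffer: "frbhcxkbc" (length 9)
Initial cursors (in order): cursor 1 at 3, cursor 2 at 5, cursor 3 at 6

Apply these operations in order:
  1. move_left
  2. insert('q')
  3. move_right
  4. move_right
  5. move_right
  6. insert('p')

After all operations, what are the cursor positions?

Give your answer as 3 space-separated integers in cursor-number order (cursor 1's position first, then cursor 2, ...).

After op 1 (move_left): buffer="frbhcxkbc" (len 9), cursors c1@2 c2@4 c3@5, authorship .........
After op 2 (insert('q')): buffer="frqbhqcqxkbc" (len 12), cursors c1@3 c2@6 c3@8, authorship ..1..2.3....
After op 3 (move_right): buffer="frqbhqcqxkbc" (len 12), cursors c1@4 c2@7 c3@9, authorship ..1..2.3....
After op 4 (move_right): buffer="frqbhqcqxkbc" (len 12), cursors c1@5 c2@8 c3@10, authorship ..1..2.3....
After op 5 (move_right): buffer="frqbhqcqxkbc" (len 12), cursors c1@6 c2@9 c3@11, authorship ..1..2.3....
After op 6 (insert('p')): buffer="frqbhqpcqxpkbpc" (len 15), cursors c1@7 c2@11 c3@14, authorship ..1..21.3.2..3.

Answer: 7 11 14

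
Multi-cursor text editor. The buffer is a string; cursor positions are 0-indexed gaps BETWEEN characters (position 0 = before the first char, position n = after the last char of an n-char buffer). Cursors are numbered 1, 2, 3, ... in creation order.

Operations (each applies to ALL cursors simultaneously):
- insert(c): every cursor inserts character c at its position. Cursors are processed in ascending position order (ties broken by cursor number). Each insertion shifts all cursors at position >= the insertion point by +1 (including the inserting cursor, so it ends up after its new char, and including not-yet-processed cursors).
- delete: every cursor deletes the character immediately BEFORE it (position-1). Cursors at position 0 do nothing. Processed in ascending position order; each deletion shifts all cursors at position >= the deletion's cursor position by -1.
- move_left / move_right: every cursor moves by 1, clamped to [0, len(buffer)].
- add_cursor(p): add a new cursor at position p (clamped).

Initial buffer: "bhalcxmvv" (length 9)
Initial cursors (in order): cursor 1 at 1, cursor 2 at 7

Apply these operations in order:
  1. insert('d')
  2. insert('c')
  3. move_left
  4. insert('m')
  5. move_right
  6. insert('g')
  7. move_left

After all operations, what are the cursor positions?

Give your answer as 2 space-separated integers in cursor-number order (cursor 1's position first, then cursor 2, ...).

After op 1 (insert('d')): buffer="bdhalcxmdvv" (len 11), cursors c1@2 c2@9, authorship .1......2..
After op 2 (insert('c')): buffer="bdchalcxmdcvv" (len 13), cursors c1@3 c2@11, authorship .11......22..
After op 3 (move_left): buffer="bdchalcxmdcvv" (len 13), cursors c1@2 c2@10, authorship .11......22..
After op 4 (insert('m')): buffer="bdmchalcxmdmcvv" (len 15), cursors c1@3 c2@12, authorship .111......222..
After op 5 (move_right): buffer="bdmchalcxmdmcvv" (len 15), cursors c1@4 c2@13, authorship .111......222..
After op 6 (insert('g')): buffer="bdmcghalcxmdmcgvv" (len 17), cursors c1@5 c2@15, authorship .1111......2222..
After op 7 (move_left): buffer="bdmcghalcxmdmcgvv" (len 17), cursors c1@4 c2@14, authorship .1111......2222..

Answer: 4 14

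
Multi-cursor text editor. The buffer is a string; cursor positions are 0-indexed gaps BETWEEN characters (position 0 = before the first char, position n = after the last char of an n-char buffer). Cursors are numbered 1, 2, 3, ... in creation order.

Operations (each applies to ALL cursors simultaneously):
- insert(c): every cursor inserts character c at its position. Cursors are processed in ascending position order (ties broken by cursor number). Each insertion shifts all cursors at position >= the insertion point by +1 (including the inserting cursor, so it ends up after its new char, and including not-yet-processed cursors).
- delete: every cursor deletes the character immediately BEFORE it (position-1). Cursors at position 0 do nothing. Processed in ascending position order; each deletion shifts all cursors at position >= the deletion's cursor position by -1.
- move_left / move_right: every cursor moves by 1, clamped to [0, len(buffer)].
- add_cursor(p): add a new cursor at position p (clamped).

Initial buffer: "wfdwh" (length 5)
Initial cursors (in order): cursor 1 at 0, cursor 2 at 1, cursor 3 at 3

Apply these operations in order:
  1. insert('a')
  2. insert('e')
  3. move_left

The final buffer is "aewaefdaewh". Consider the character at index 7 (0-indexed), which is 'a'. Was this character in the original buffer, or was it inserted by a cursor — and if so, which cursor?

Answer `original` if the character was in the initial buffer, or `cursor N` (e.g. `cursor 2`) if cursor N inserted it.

Answer: cursor 3

Derivation:
After op 1 (insert('a')): buffer="awafdawh" (len 8), cursors c1@1 c2@3 c3@6, authorship 1.2..3..
After op 2 (insert('e')): buffer="aewaefdaewh" (len 11), cursors c1@2 c2@5 c3@9, authorship 11.22..33..
After op 3 (move_left): buffer="aewaefdaewh" (len 11), cursors c1@1 c2@4 c3@8, authorship 11.22..33..
Authorship (.=original, N=cursor N): 1 1 . 2 2 . . 3 3 . .
Index 7: author = 3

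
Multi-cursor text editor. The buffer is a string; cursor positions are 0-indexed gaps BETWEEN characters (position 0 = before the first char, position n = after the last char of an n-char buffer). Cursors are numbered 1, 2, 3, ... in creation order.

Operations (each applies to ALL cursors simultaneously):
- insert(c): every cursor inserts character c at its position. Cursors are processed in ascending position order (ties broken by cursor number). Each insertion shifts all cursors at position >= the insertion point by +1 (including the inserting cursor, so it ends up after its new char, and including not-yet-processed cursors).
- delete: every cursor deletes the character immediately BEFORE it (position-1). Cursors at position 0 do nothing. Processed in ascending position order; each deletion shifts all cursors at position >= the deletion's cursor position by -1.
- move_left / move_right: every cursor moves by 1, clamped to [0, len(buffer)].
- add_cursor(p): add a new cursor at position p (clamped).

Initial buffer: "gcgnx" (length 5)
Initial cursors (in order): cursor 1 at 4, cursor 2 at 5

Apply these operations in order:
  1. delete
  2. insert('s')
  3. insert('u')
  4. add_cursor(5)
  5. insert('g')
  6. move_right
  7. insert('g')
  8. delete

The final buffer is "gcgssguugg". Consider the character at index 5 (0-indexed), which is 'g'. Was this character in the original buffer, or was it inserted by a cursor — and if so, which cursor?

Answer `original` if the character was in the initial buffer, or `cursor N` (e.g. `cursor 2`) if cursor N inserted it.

Answer: cursor 3

Derivation:
After op 1 (delete): buffer="gcg" (len 3), cursors c1@3 c2@3, authorship ...
After op 2 (insert('s')): buffer="gcgss" (len 5), cursors c1@5 c2@5, authorship ...12
After op 3 (insert('u')): buffer="gcgssuu" (len 7), cursors c1@7 c2@7, authorship ...1212
After op 4 (add_cursor(5)): buffer="gcgssuu" (len 7), cursors c3@5 c1@7 c2@7, authorship ...1212
After op 5 (insert('g')): buffer="gcgssguugg" (len 10), cursors c3@6 c1@10 c2@10, authorship ...1231212
After op 6 (move_right): buffer="gcgssguugg" (len 10), cursors c3@7 c1@10 c2@10, authorship ...1231212
After op 7 (insert('g')): buffer="gcgssgugugggg" (len 13), cursors c3@8 c1@13 c2@13, authorship ...1231321212
After op 8 (delete): buffer="gcgssguugg" (len 10), cursors c3@7 c1@10 c2@10, authorship ...1231212
Authorship (.=original, N=cursor N): . . . 1 2 3 1 2 1 2
Index 5: author = 3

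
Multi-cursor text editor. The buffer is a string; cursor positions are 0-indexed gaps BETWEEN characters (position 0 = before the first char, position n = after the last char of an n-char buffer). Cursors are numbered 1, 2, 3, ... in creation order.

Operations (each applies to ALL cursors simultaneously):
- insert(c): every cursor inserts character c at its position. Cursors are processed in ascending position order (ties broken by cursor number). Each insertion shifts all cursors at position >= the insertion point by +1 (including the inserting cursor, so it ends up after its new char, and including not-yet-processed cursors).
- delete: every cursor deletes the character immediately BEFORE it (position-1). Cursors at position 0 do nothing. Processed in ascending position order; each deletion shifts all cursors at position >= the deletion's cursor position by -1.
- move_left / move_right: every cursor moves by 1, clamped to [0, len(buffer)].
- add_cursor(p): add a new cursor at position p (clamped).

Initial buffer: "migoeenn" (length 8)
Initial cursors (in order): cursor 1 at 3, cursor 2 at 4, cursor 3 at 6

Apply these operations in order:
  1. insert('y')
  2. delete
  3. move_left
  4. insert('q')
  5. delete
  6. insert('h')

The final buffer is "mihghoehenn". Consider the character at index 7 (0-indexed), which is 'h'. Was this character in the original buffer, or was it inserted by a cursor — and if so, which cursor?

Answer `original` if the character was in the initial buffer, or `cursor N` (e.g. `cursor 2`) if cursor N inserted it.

After op 1 (insert('y')): buffer="migyoyeeynn" (len 11), cursors c1@4 c2@6 c3@9, authorship ...1.2..3..
After op 2 (delete): buffer="migoeenn" (len 8), cursors c1@3 c2@4 c3@6, authorship ........
After op 3 (move_left): buffer="migoeenn" (len 8), cursors c1@2 c2@3 c3@5, authorship ........
After op 4 (insert('q')): buffer="miqgqoeqenn" (len 11), cursors c1@3 c2@5 c3@8, authorship ..1.2..3...
After op 5 (delete): buffer="migoeenn" (len 8), cursors c1@2 c2@3 c3@5, authorship ........
After op 6 (insert('h')): buffer="mihghoehenn" (len 11), cursors c1@3 c2@5 c3@8, authorship ..1.2..3...
Authorship (.=original, N=cursor N): . . 1 . 2 . . 3 . . .
Index 7: author = 3

Answer: cursor 3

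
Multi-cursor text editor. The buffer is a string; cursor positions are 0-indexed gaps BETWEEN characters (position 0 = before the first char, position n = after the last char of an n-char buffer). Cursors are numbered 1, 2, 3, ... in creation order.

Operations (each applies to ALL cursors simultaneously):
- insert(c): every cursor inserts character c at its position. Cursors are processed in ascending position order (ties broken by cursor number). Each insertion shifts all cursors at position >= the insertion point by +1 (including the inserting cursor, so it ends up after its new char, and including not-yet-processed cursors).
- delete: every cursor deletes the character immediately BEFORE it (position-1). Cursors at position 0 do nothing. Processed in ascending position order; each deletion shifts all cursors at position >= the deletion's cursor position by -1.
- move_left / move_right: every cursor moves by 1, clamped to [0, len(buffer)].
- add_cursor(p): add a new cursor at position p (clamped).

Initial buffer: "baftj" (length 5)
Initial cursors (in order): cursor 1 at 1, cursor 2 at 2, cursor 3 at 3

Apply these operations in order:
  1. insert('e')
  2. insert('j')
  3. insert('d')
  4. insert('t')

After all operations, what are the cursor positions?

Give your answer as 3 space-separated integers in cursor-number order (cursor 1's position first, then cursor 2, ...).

Answer: 5 10 15

Derivation:
After op 1 (insert('e')): buffer="beaefetj" (len 8), cursors c1@2 c2@4 c3@6, authorship .1.2.3..
After op 2 (insert('j')): buffer="bejaejfejtj" (len 11), cursors c1@3 c2@6 c3@9, authorship .11.22.33..
After op 3 (insert('d')): buffer="bejdaejdfejdtj" (len 14), cursors c1@4 c2@8 c3@12, authorship .111.222.333..
After op 4 (insert('t')): buffer="bejdtaejdtfejdttj" (len 17), cursors c1@5 c2@10 c3@15, authorship .1111.2222.3333..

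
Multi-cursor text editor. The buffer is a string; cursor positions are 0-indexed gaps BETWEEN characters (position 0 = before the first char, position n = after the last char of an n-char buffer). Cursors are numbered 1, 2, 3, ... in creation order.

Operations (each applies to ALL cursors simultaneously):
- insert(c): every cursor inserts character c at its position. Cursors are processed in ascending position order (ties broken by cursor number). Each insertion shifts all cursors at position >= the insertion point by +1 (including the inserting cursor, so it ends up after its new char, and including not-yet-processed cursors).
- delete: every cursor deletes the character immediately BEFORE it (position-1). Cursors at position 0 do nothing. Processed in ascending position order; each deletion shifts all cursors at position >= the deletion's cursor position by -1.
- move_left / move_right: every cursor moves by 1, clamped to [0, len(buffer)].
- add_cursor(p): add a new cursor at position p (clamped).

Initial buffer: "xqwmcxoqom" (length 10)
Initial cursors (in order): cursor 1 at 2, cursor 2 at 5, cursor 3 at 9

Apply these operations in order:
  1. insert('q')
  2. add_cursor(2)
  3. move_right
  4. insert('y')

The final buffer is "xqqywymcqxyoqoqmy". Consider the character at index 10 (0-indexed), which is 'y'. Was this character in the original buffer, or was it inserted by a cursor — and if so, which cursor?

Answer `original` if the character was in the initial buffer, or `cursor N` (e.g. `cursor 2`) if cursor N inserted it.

After op 1 (insert('q')): buffer="xqqwmcqxoqoqm" (len 13), cursors c1@3 c2@7 c3@12, authorship ..1...2....3.
After op 2 (add_cursor(2)): buffer="xqqwmcqxoqoqm" (len 13), cursors c4@2 c1@3 c2@7 c3@12, authorship ..1...2....3.
After op 3 (move_right): buffer="xqqwmcqxoqoqm" (len 13), cursors c4@3 c1@4 c2@8 c3@13, authorship ..1...2....3.
After op 4 (insert('y')): buffer="xqqywymcqxyoqoqmy" (len 17), cursors c4@4 c1@6 c2@11 c3@17, authorship ..14.1..2.2...3.3
Authorship (.=original, N=cursor N): . . 1 4 . 1 . . 2 . 2 . . . 3 . 3
Index 10: author = 2

Answer: cursor 2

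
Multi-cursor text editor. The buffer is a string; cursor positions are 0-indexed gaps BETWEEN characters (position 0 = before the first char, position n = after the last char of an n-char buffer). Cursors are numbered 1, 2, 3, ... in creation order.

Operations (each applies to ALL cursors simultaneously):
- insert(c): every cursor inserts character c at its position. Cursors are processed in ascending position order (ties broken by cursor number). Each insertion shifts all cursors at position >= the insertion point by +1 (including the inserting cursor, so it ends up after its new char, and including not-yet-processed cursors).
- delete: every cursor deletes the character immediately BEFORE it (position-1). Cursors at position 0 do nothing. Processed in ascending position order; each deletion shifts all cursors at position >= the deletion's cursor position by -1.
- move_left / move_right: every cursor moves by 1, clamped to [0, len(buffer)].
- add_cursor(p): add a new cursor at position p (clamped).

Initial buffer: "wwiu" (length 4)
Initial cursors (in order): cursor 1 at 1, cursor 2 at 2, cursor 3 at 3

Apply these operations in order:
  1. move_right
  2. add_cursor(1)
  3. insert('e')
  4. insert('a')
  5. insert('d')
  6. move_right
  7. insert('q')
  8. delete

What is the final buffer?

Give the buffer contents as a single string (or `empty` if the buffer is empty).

Answer: weadweadieaduead

Derivation:
After op 1 (move_right): buffer="wwiu" (len 4), cursors c1@2 c2@3 c3@4, authorship ....
After op 2 (add_cursor(1)): buffer="wwiu" (len 4), cursors c4@1 c1@2 c2@3 c3@4, authorship ....
After op 3 (insert('e')): buffer="weweieue" (len 8), cursors c4@2 c1@4 c2@6 c3@8, authorship .4.1.2.3
After op 4 (insert('a')): buffer="weaweaieauea" (len 12), cursors c4@3 c1@6 c2@9 c3@12, authorship .44.11.22.33
After op 5 (insert('d')): buffer="weadweadieaduead" (len 16), cursors c4@4 c1@8 c2@12 c3@16, authorship .444.111.222.333
After op 6 (move_right): buffer="weadweadieaduead" (len 16), cursors c4@5 c1@9 c2@13 c3@16, authorship .444.111.222.333
After op 7 (insert('q')): buffer="weadwqeadiqeaduqeadq" (len 20), cursors c4@6 c1@11 c2@16 c3@20, authorship .444.4111.1222.23333
After op 8 (delete): buffer="weadweadieaduead" (len 16), cursors c4@5 c1@9 c2@13 c3@16, authorship .444.111.222.333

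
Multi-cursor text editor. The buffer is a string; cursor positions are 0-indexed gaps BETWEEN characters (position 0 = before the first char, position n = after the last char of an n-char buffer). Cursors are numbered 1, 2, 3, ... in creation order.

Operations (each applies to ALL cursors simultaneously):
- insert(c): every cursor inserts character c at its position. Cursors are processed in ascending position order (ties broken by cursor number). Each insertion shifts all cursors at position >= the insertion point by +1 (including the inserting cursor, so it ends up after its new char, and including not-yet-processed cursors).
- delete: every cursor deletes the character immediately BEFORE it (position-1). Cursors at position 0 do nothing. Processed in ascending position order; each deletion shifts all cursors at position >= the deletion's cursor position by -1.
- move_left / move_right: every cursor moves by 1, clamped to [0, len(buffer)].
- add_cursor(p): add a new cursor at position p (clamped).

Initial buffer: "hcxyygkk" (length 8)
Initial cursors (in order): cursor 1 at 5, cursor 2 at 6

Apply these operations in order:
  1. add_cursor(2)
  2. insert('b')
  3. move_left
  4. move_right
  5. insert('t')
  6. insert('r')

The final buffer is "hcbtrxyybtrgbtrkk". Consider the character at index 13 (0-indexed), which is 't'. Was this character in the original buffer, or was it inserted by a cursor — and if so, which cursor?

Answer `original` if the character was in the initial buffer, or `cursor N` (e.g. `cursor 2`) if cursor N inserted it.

After op 1 (add_cursor(2)): buffer="hcxyygkk" (len 8), cursors c3@2 c1@5 c2@6, authorship ........
After op 2 (insert('b')): buffer="hcbxyybgbkk" (len 11), cursors c3@3 c1@7 c2@9, authorship ..3...1.2..
After op 3 (move_left): buffer="hcbxyybgbkk" (len 11), cursors c3@2 c1@6 c2@8, authorship ..3...1.2..
After op 4 (move_right): buffer="hcbxyybgbkk" (len 11), cursors c3@3 c1@7 c2@9, authorship ..3...1.2..
After op 5 (insert('t')): buffer="hcbtxyybtgbtkk" (len 14), cursors c3@4 c1@9 c2@12, authorship ..33...11.22..
After op 6 (insert('r')): buffer="hcbtrxyybtrgbtrkk" (len 17), cursors c3@5 c1@11 c2@15, authorship ..333...111.222..
Authorship (.=original, N=cursor N): . . 3 3 3 . . . 1 1 1 . 2 2 2 . .
Index 13: author = 2

Answer: cursor 2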